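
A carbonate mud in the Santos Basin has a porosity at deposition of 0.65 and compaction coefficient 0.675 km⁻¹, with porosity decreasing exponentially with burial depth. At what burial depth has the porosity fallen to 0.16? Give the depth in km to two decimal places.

2.08 km

Invert Athy's law: z = ln(n₀/n) / k
z = ln(0.65/0.16) / 0.675 = ln(4.062) / 0.675 = 1.4018 / 0.675 = 2.077 km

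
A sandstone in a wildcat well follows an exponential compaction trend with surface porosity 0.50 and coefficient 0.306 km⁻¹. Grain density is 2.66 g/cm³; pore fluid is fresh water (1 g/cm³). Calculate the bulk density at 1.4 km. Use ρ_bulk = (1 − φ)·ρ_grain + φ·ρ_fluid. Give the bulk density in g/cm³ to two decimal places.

2.12 g/cm³

Porosity at depth: phi = 0.5·exp(−0.306×1.4) = 0.5×0.6516 = 0.3258
Bulk density: ρ_b = (1−phi)ρ_g + phi·ρ_f = 0.6742×2.66 + 0.3258×1
       = 1.793 + 0.326 = 2.119 g/cm³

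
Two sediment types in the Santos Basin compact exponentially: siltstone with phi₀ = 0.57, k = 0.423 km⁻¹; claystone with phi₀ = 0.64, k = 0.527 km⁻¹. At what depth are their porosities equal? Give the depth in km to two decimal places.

Set phi₀ₐ e^(−kₐz) = phi₀ᵦ e^(−kᵦz) ⇒ ln(phi₀ₐ/phi₀ᵦ) = (kₐ − kᵦ)·z
z = ln(0.57/0.64) / (0.423 − 0.527) = -0.1158 / -0.104 = 1.114 km

1.11 km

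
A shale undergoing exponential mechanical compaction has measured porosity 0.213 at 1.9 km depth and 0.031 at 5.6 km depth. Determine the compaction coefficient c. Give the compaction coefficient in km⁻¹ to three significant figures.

Athy: n(Z) = n₀ e^(−cZ) ⇒ n₁/n₂ = e^{c(Z₂−Z₁)} ⇒ c = ln(n₁/n₂)/(Z₂−Z₁)
c = ln(0.213/0.031) / (5.6 − 1.9) = ln(6.871) / 3.7 = 1.9273 / 3.7 = 0.5209 km⁻¹

0.521 km⁻¹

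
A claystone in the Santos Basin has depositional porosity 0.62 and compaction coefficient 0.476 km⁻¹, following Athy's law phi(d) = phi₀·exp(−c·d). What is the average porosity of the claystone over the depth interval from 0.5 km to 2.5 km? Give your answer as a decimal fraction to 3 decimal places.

0.315

⟨phi⟩ = (1/(d₂−d₁)) ∫ phi₀ e^(−cd) dd = phi₀·(e^(−c·d₁) − e^(−c·d₂)) / (c·(d₂−d₁))
e^(−0.476×0.5) = 0.7882; e^(−0.476×2.5) = 0.3042
⟨phi⟩ = 0.62 × (0.7882 − 0.3042) / (0.476 × 2) = 0.62 × 0.5084 = 0.3152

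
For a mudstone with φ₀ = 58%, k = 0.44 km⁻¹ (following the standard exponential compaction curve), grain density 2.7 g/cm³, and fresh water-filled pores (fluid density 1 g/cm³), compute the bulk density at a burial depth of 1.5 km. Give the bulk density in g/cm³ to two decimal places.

Porosity at depth: φ = 0.58·exp(−0.44×1.5) = 0.58×0.5169 = 0.2998
Bulk density: ρ_b = (1−φ)ρ_g + φ·ρ_f = 0.7002×2.7 + 0.2998×1
       = 1.891 + 0.300 = 2.190 g/cm³

2.19 g/cm³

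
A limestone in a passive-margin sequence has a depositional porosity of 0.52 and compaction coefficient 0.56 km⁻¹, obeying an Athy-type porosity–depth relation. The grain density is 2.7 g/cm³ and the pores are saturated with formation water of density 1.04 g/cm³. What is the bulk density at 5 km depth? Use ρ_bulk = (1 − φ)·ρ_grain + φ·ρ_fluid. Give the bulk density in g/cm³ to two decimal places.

Porosity at depth: phi = 0.52·exp(−0.56×5) = 0.52×0.0608 = 0.0316
Bulk density: ρ_b = (1−phi)ρ_g + phi·ρ_f = 0.9684×2.7 + 0.0316×1.04
       = 2.615 + 0.033 = 2.648 g/cm³

2.65 g/cm³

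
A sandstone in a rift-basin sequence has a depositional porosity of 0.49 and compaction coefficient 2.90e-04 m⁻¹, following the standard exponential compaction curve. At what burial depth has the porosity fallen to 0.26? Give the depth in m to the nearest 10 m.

Working in km (1 km = 1000 m; c in km⁻¹ = c in m⁻¹ × 1000):
Invert Athy's law: z = ln(phi₀/phi) / c
z = ln(0.49/0.26) / 0.29 = ln(1.885) / 0.29 = 0.6337 / 0.29 = 2.185 km

2190 m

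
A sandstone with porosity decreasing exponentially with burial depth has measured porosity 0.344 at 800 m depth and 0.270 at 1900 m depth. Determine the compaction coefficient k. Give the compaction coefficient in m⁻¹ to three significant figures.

0.000220 m⁻¹

Working in km (1 km = 1000 m; k in km⁻¹ = k in m⁻¹ × 1000):
Athy: φ(d) = φ₀ e^(−kd) ⇒ φ₁/φ₂ = e^{k(d₂−d₁)} ⇒ k = ln(φ₁/φ₂)/(d₂−d₁)
k = ln(0.344/0.27) / (1.9 − 0.8) = ln(1.274) / 1.1 = 0.2422 / 1.1 = 0.2202 km⁻¹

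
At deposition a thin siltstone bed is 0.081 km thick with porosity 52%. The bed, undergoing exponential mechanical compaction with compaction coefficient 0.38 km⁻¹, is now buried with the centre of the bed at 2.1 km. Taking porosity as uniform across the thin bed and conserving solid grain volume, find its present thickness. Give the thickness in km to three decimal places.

0.051 km

Porosity at 2.1 km: φ = 0.52·exp(−0.38×2.1) = 0.2341
Solid-volume conservation: h(1−φ) = h₀(1−φ₀) ⇒ h = h₀·(1−φ₀)/(1−φ)
h = 0.081 × (1 − 0.52)/(1 − 0.2341) = 0.081 × 0.6267 = 0.0508 km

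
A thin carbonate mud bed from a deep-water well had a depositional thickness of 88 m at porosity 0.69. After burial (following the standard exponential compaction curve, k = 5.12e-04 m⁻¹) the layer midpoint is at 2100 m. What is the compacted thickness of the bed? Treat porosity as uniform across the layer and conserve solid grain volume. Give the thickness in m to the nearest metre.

36 m

Working in km (1 km = 1000 m; k in km⁻¹ = k in m⁻¹ × 1000):
Porosity at 2.1 km: n = 0.69·exp(−0.512×2.1) = 0.2354
Solid-volume conservation: h(1−n) = h₀(1−n₀) ⇒ h = h₀·(1−n₀)/(1−n)
h = 0.088 × (1 − 0.69)/(1 − 0.2354) = 0.088 × 0.4055 = 0.0357 km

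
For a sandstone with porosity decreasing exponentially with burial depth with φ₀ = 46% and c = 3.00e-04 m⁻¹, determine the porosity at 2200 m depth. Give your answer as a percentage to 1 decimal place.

23.8%

Working in km (1 km = 1000 m; c in km⁻¹ = c in m⁻¹ × 1000):
φ = φ₀·exp(−c·d) = 0.46 × exp(−0.3 × 2.2) = 0.46 × exp(−0.66)
  = 0.46 × 0.5169 = 0.2378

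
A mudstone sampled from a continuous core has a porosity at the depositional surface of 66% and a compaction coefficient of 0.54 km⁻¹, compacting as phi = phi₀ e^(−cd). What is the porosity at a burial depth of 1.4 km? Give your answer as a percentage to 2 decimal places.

phi = phi₀·exp(−c·d) = 0.66 × exp(−0.54 × 1.4) = 0.66 × exp(−0.756)
  = 0.66 × 0.4695 = 0.3099

30.99%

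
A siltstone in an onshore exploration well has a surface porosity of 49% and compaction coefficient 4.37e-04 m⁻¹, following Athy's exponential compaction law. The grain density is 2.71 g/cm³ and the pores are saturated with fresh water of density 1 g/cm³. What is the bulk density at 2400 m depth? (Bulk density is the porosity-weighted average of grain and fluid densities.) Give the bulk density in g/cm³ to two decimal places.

2.42 g/cm³

Working in km (1 km = 1000 m; β in km⁻¹ = β in m⁻¹ × 1000):
Porosity at depth: phi = 0.49·exp(−0.437×2.4) = 0.49×0.3504 = 0.1717
Bulk density: ρ_b = (1−phi)ρ_g + phi·ρ_f = 0.8283×2.71 + 0.1717×1
       = 2.245 + 0.172 = 2.416 g/cm³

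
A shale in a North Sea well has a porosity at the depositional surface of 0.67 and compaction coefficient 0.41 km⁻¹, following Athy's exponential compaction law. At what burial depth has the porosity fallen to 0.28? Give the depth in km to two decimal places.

Invert Athy's law: d = ln(n₀/n) / β
d = ln(0.67/0.28) / 0.41 = ln(2.393) / 0.41 = 0.8725 / 0.41 = 2.128 km

2.13 km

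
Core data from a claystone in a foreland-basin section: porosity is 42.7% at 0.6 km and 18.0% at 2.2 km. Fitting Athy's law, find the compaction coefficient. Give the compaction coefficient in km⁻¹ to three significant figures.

Athy: n(d) = n₀ e^(−kd) ⇒ n₁/n₂ = e^{k(d₂−d₁)} ⇒ k = ln(n₁/n₂)/(d₂−d₁)
k = ln(0.427/0.18) / (2.2 − 0.6) = ln(2.372) / 1.6 = 0.8638 / 1.6 = 0.5399 km⁻¹

0.540 km⁻¹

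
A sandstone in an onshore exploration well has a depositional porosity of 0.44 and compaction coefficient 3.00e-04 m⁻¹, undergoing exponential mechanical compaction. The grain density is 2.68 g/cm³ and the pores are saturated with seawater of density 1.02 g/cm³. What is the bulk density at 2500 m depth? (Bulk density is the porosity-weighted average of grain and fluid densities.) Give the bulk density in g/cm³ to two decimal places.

2.33 g/cm³

Working in km (1 km = 1000 m; β in km⁻¹ = β in m⁻¹ × 1000):
Porosity at depth: n = 0.44·exp(−0.3×2.5) = 0.44×0.4724 = 0.2078
Bulk density: ρ_b = (1−n)ρ_g + n·ρ_f = 0.7922×2.68 + 0.2078×1.02
       = 2.123 + 0.212 = 2.335 g/cm³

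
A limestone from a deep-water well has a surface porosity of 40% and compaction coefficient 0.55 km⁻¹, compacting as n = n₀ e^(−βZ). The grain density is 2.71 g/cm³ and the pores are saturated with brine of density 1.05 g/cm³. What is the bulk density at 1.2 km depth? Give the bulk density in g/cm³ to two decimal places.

2.37 g/cm³

Porosity at depth: n = 0.4·exp(−0.55×1.2) = 0.4×0.5169 = 0.2067
Bulk density: ρ_b = (1−n)ρ_g + n·ρ_f = 0.7933×2.71 + 0.2067×1.05
       = 2.150 + 0.217 = 2.367 g/cm³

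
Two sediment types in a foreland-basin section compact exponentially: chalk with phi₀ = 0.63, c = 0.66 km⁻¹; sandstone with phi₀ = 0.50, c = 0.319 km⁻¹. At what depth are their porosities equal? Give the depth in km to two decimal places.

Set phi₀ₐ e^(−cₐz) = phi₀ᵦ e^(−cᵦz) ⇒ ln(phi₀ₐ/phi₀ᵦ) = (cₐ − cᵦ)·z
z = ln(0.63/0.5) / (0.66 − 0.319) = 0.2311 / 0.341 = 0.678 km

0.68 km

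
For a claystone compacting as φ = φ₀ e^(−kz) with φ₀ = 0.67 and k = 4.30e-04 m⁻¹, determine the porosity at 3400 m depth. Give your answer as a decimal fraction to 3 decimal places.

Working in km (1 km = 1000 m; k in km⁻¹ = k in m⁻¹ × 1000):
φ = φ₀·exp(−k·z) = 0.67 × exp(−0.43 × 3.4) = 0.67 × exp(−1.462)
  = 0.67 × 0.2318 = 0.1553

0.155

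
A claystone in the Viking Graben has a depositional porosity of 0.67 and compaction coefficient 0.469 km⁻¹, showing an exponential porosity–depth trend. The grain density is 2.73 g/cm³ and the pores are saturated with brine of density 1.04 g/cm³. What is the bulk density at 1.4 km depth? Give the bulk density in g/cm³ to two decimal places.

2.14 g/cm³

Porosity at depth: phi = 0.67·exp(−0.469×1.4) = 0.67×0.5186 = 0.3475
Bulk density: ρ_b = (1−phi)ρ_g + phi·ρ_f = 0.6525×2.73 + 0.3475×1.04
       = 1.781 + 0.361 = 2.143 g/cm³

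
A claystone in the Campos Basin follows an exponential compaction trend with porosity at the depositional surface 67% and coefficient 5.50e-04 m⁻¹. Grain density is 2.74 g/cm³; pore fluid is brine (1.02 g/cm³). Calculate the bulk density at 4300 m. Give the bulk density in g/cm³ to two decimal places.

Working in km (1 km = 1000 m; β in km⁻¹ = β in m⁻¹ × 1000):
Porosity at depth: n = 0.67·exp(−0.55×4.3) = 0.67×0.0939 = 0.0629
Bulk density: ρ_b = (1−n)ρ_g + n·ρ_f = 0.9371×2.74 + 0.0629×1.02
       = 2.568 + 0.064 = 2.632 g/cm³

2.63 g/cm³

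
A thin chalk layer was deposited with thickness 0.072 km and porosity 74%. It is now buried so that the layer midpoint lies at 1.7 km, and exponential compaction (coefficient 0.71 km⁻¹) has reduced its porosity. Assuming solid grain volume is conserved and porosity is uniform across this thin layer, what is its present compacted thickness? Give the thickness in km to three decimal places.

Porosity at 1.7 km: n = 0.74·exp(−0.71×1.7) = 0.2213
Solid-volume conservation: h(1−n) = h₀(1−n₀) ⇒ h = h₀·(1−n₀)/(1−n)
h = 0.072 × (1 − 0.74)/(1 − 0.2213) = 0.072 × 0.3339 = 0.0240 km

0.024 km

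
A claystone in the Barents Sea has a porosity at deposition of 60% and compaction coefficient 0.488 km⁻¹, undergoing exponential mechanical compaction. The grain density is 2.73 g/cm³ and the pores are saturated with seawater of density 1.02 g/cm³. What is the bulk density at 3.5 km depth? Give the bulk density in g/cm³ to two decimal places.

Porosity at depth: phi = 0.6·exp(−0.488×3.5) = 0.6×0.1812 = 0.1087
Bulk density: ρ_b = (1−phi)ρ_g + phi·ρ_f = 0.8913×2.73 + 0.1087×1.02
       = 2.433 + 0.111 = 2.544 g/cm³

2.54 g/cm³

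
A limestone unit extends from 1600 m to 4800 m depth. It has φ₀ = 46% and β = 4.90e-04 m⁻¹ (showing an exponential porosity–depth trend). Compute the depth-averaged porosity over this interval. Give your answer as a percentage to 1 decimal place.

Working in km (1 km = 1000 m; β in km⁻¹ = β in m⁻¹ × 1000):
⟨φ⟩ = (1/(z₂−z₁)) ∫ φ₀ e^(−βz) dz = φ₀·(e^(−β·z₁) − e^(−β·z₂)) / (β·(z₂−z₁))
e^(−0.49×1.6) = 0.4566; e^(−0.49×4.8) = 0.0952
⟨φ⟩ = 0.46 × (0.4566 − 0.0952) / (0.49 × 3.2) = 0.46 × 0.2305 = 0.1060

10.6%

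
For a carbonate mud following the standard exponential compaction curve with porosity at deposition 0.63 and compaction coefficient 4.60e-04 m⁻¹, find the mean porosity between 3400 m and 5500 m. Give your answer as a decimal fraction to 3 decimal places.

0.085

Working in km (1 km = 1000 m; c in km⁻¹ = c in m⁻¹ × 1000):
⟨φ⟩ = (1/(d₂−d₁)) ∫ φ₀ e^(−cd) dd = φ₀·(e^(−c·d₁) − e^(−c·d₂)) / (c·(d₂−d₁))
e^(−0.46×3.4) = 0.2093; e^(−0.46×5.5) = 0.0797
⟨φ⟩ = 0.63 × (0.2093 − 0.0797) / (0.46 × 2.1) = 0.63 × 0.1342 = 0.0845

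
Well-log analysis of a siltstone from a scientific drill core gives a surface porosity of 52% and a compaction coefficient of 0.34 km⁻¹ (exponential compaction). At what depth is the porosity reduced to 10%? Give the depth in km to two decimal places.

4.85 km

Invert Athy's law: Z = ln(phi₀/phi) / c
Z = ln(0.52/0.1) / 0.34 = ln(5.2) / 0.34 = 1.6487 / 0.34 = 4.849 km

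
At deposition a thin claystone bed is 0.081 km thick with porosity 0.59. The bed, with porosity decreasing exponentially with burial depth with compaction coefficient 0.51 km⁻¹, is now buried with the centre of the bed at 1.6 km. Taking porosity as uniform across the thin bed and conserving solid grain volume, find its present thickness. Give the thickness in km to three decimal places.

0.045 km

Porosity at 1.6 km: n = 0.59·exp(−0.51×1.6) = 0.2609
Solid-volume conservation: h(1−n) = h₀(1−n₀) ⇒ h = h₀·(1−n₀)/(1−n)
h = 0.081 × (1 − 0.59)/(1 − 0.2609) = 0.081 × 0.5547 = 0.0449 km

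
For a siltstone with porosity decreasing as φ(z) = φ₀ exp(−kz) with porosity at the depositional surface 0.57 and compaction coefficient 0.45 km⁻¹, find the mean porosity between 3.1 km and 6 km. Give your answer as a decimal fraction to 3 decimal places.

⟨φ⟩ = (1/(z₂−z₁)) ∫ φ₀ e^(−kz) dz = φ₀·(e^(−k·z₁) − e^(−k·z₂)) / (k·(z₂−z₁))
e^(−0.45×3.1) = 0.2478; e^(−0.45×6) = 0.0672
⟨φ⟩ = 0.57 × (0.2478 − 0.0672) / (0.45 × 2.9) = 0.57 × 0.1384 = 0.0789

0.079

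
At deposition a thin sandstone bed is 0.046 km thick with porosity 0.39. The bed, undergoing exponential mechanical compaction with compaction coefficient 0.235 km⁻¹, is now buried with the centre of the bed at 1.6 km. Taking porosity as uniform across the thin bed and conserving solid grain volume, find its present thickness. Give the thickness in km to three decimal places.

Porosity at 1.6 km: phi = 0.39·exp(−0.235×1.6) = 0.2678
Solid-volume conservation: h(1−phi) = h₀(1−phi₀) ⇒ h = h₀·(1−phi₀)/(1−phi)
h = 0.046 × (1 − 0.39)/(1 − 0.2678) = 0.046 × 0.8331 = 0.0383 km

0.038 km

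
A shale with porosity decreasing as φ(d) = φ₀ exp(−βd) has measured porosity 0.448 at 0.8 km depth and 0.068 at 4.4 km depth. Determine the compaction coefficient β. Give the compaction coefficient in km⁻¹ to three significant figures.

0.524 km⁻¹

Athy: φ(d) = φ₀ e^(−βd) ⇒ φ₁/φ₂ = e^{β(d₂−d₁)} ⇒ β = ln(φ₁/φ₂)/(d₂−d₁)
β = ln(0.448/0.068) / (4.4 − 0.8) = ln(6.588) / 3.6 = 1.8853 / 3.6 = 0.5237 km⁻¹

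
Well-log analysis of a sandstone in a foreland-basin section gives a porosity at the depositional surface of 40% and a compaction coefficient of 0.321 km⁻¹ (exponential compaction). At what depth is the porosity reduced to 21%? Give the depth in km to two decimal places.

Invert Athy's law: z = ln(phi₀/phi) / c
z = ln(0.4/0.21) / 0.321 = ln(1.905) / 0.321 = 0.6444 / 0.321 = 2.007 km

2.01 km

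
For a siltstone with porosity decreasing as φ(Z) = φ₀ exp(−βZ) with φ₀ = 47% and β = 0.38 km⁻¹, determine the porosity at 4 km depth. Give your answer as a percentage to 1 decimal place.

10.3%

φ = φ₀·exp(−β·Z) = 0.47 × exp(−0.38 × 4) = 0.47 × exp(−1.52)
  = 0.47 × 0.2187 = 0.1028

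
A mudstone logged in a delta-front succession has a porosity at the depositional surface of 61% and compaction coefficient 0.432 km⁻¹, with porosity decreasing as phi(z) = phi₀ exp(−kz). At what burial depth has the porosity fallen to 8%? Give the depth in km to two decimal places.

4.70 km

Invert Athy's law: z = ln(phi₀/phi) / k
z = ln(0.61/0.08) / 0.432 = ln(7.625) / 0.432 = 2.0314 / 0.432 = 4.702 km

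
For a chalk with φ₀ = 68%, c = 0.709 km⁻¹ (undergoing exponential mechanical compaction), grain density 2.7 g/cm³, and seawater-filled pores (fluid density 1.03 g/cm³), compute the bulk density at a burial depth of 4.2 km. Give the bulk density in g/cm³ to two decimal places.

2.64 g/cm³

Porosity at depth: φ = 0.68·exp(−0.709×4.2) = 0.68×0.0509 = 0.0346
Bulk density: ρ_b = (1−φ)ρ_g + φ·ρ_f = 0.9654×2.7 + 0.0346×1.03
       = 2.607 + 0.036 = 2.642 g/cm³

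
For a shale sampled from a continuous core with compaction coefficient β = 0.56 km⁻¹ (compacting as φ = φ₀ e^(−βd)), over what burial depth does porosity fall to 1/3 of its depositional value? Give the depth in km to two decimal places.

φ/φ₀ = 1/3 ⇒ exp(−β·d) = 1/3 ⇒ d = ln(3) / β
d = 1.0986 / 0.56 = 1.962 km

1.96 km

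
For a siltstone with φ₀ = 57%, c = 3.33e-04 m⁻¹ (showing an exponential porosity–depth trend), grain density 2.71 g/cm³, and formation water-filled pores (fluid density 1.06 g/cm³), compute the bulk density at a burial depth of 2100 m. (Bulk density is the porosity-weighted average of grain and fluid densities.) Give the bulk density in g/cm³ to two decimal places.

Working in km (1 km = 1000 m; c in km⁻¹ = c in m⁻¹ × 1000):
Porosity at depth: φ = 0.57·exp(−0.333×2.1) = 0.57×0.4969 = 0.2833
Bulk density: ρ_b = (1−φ)ρ_g + φ·ρ_f = 0.7167×2.71 + 0.2833×1.06
       = 1.942 + 0.300 = 2.243 g/cm³

2.24 g/cm³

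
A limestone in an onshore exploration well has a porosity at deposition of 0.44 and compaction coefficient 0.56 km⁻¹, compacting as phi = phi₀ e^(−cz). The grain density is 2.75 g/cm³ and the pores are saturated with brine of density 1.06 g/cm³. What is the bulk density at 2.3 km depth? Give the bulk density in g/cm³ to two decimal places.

Porosity at depth: phi = 0.44·exp(−0.56×2.3) = 0.44×0.2758 = 0.1214
Bulk density: ρ_b = (1−phi)ρ_g + phi·ρ_f = 0.8786×2.75 + 0.1214×1.06
       = 2.416 + 0.129 = 2.545 g/cm³

2.54 g/cm³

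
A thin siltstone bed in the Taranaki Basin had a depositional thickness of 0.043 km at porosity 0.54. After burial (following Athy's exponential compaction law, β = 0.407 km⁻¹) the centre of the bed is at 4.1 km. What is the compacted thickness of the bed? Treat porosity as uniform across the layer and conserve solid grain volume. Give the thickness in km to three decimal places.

0.022 km

Porosity at 4.1 km: φ = 0.54·exp(−0.407×4.1) = 0.1018
Solid-volume conservation: h(1−φ) = h₀(1−φ₀) ⇒ h = h₀·(1−φ₀)/(1−φ)
h = 0.043 × (1 − 0.54)/(1 − 0.1018) = 0.043 × 0.5121 = 0.0220 km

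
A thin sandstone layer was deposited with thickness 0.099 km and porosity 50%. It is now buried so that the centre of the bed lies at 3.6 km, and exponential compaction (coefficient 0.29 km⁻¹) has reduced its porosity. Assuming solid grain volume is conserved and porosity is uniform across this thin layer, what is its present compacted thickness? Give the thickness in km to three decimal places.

0.060 km

Porosity at 3.6 km: φ = 0.5·exp(−0.29×3.6) = 0.1760
Solid-volume conservation: h(1−φ) = h₀(1−φ₀) ⇒ h = h₀·(1−φ₀)/(1−φ)
h = 0.099 × (1 − 0.5)/(1 − 0.1760) = 0.099 × 0.6068 = 0.0601 km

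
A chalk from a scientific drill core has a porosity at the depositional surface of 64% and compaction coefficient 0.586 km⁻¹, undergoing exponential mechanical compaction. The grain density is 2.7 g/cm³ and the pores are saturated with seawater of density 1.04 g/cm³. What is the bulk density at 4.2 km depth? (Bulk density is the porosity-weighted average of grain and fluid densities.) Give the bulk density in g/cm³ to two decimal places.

Porosity at depth: phi = 0.64·exp(−0.586×4.2) = 0.64×0.0853 = 0.0546
Bulk density: ρ_b = (1−phi)ρ_g + phi·ρ_f = 0.9454×2.7 + 0.0546×1.04
       = 2.553 + 0.057 = 2.609 g/cm³

2.61 g/cm³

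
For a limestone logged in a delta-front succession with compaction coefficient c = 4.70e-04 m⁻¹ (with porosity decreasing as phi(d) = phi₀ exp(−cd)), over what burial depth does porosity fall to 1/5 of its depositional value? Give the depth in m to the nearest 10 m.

Working in km (1 km = 1000 m; c in km⁻¹ = c in m⁻¹ × 1000):
phi/phi₀ = 1/5 ⇒ exp(−c·d) = 1/5 ⇒ d = ln(5) / c
d = 1.6094 / 0.47 = 3.424 km

3420 m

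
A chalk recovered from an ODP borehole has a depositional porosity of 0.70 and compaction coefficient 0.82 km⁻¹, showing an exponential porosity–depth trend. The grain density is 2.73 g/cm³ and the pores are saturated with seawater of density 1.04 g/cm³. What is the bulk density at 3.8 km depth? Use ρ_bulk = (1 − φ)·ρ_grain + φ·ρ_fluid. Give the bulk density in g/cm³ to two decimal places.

2.68 g/cm³

Porosity at depth: φ = 0.7·exp(−0.82×3.8) = 0.7×0.0443 = 0.0310
Bulk density: ρ_b = (1−φ)ρ_g + φ·ρ_f = 0.9690×2.73 + 0.0310×1.04
       = 2.645 + 0.032 = 2.678 g/cm³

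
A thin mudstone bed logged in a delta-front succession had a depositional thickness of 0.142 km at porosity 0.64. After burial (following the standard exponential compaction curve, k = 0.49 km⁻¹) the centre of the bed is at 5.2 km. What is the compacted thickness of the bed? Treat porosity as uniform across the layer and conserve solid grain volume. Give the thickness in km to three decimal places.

Porosity at 5.2 km: φ = 0.64·exp(−0.49×5.2) = 0.0501
Solid-volume conservation: h(1−φ) = h₀(1−φ₀) ⇒ h = h₀·(1−φ₀)/(1−φ)
h = 0.142 × (1 − 0.64)/(1 − 0.0501) = 0.142 × 0.3790 = 0.0538 km

0.054 km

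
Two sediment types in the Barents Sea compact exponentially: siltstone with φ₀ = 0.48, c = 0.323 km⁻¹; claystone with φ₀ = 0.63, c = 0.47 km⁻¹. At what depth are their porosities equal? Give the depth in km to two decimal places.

1.85 km

Set φ₀ₐ e^(−cₐd) = φ₀ᵦ e^(−cᵦd) ⇒ ln(φ₀ₐ/φ₀ᵦ) = (cₐ − cᵦ)·d
d = ln(0.48/0.63) / (0.323 − 0.47) = -0.2719 / -0.147 = 1.850 km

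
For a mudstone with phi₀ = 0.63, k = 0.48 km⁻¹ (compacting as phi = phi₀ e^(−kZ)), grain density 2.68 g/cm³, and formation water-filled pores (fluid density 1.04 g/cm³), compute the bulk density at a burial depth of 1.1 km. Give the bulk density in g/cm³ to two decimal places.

Porosity at depth: phi = 0.63·exp(−0.48×1.1) = 0.63×0.5898 = 0.3716
Bulk density: ρ_b = (1−phi)ρ_g + phi·ρ_f = 0.6284×2.68 + 0.3716×1.04
       = 1.684 + 0.386 = 2.071 g/cm³

2.07 g/cm³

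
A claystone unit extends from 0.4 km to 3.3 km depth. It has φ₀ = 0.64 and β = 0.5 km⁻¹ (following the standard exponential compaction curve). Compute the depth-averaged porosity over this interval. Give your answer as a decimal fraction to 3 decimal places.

0.277

⟨φ⟩ = (1/(Z₂−Z₁)) ∫ φ₀ e^(−βZ) dZ = φ₀·(e^(−β·Z₁) − e^(−β·Z₂)) / (β·(Z₂−Z₁))
e^(−0.5×0.4) = 0.8187; e^(−0.5×3.3) = 0.1920
⟨φ⟩ = 0.64 × (0.8187 − 0.1920) / (0.5 × 2.9) = 0.64 × 0.4322 = 0.2766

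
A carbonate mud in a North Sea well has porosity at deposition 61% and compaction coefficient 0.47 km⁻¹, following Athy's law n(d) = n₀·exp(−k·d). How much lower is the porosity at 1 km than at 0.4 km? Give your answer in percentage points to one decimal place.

n(0.4) = 0.61·e^(−0.47×0.4) = 0.5055
n(1) = 0.61·e^(−0.47×1) = 0.3813
Δn = 0.5055 − 0.3813 = 0.1242

12.4 percentage points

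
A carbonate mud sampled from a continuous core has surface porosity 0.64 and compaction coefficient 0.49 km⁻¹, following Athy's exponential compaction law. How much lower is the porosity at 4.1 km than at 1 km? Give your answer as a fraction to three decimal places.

0.306

φ(1) = 0.64·e^(−0.49×1) = 0.3921
φ(4.1) = 0.64·e^(−0.49×4.1) = 0.0858
Δφ = 0.3921 − 0.0858 = 0.3062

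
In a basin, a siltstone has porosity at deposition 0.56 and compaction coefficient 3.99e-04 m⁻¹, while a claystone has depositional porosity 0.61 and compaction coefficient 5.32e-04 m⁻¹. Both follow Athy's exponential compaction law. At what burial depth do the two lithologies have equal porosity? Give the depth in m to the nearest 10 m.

640 m

Working in km (1 km = 1000 m; k in km⁻¹ = k in m⁻¹ × 1000):
Set phi₀ₐ e^(−kₐZ) = phi₀ᵦ e^(−kᵦZ) ⇒ ln(phi₀ₐ/phi₀ᵦ) = (kₐ − kᵦ)·Z
Z = ln(0.56/0.61) / (0.399 − 0.532) = -0.0855 / -0.133 = 0.643 km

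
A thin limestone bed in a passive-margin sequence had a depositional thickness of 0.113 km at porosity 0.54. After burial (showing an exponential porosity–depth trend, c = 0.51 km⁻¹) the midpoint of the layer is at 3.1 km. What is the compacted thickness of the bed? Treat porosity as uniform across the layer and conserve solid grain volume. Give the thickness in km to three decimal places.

Porosity at 3.1 km: n = 0.54·exp(−0.51×3.1) = 0.1111
Solid-volume conservation: h(1−n) = h₀(1−n₀) ⇒ h = h₀·(1−n₀)/(1−n)
h = 0.113 × (1 − 0.54)/(1 − 0.1111) = 0.113 × 0.5175 = 0.0585 km

0.058 km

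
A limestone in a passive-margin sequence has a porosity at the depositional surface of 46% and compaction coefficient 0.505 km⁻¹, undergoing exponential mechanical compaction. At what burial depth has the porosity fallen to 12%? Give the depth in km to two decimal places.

2.66 km

Invert Athy's law: z = ln(phi₀/phi) / k
z = ln(0.46/0.12) / 0.505 = ln(3.833) / 0.505 = 1.3437 / 0.505 = 2.661 km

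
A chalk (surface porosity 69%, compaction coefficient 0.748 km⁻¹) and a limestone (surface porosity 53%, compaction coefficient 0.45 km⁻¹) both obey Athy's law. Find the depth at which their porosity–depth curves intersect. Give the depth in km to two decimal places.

Set φ₀ₐ e^(−cₐZ) = φ₀ᵦ e^(−cᵦZ) ⇒ ln(φ₀ₐ/φ₀ᵦ) = (cₐ − cᵦ)·Z
Z = ln(0.69/0.53) / (0.748 − 0.45) = 0.2638 / 0.298 = 0.885 km

0.89 km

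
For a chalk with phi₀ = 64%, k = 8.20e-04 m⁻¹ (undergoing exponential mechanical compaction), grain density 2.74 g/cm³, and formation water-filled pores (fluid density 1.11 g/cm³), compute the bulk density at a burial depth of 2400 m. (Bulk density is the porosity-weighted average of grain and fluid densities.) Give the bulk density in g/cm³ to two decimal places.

Working in km (1 km = 1000 m; k in km⁻¹ = k in m⁻¹ × 1000):
Porosity at depth: phi = 0.64·exp(−0.82×2.4) = 0.64×0.1397 = 0.0894
Bulk density: ρ_b = (1−phi)ρ_g + phi·ρ_f = 0.9106×2.74 + 0.0894×1.11
       = 2.495 + 0.099 = 2.594 g/cm³

2.59 g/cm³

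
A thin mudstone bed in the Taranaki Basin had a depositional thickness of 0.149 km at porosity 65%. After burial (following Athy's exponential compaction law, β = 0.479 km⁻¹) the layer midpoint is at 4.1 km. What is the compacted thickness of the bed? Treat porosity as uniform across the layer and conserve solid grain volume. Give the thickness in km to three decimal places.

Porosity at 4.1 km: phi = 0.65·exp(−0.479×4.1) = 0.0912
Solid-volume conservation: h(1−phi) = h₀(1−phi₀) ⇒ h = h₀·(1−phi₀)/(1−phi)
h = 0.149 × (1 − 0.65)/(1 − 0.0912) = 0.149 × 0.3851 = 0.0574 km

0.057 km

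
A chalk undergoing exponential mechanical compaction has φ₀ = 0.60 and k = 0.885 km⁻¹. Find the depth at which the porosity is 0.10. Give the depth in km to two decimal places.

Invert Athy's law: Z = ln(φ₀/φ) / k
Z = ln(0.6/0.1) / 0.885 = ln(6) / 0.885 = 1.7918 / 0.885 = 2.025 km

2.02 km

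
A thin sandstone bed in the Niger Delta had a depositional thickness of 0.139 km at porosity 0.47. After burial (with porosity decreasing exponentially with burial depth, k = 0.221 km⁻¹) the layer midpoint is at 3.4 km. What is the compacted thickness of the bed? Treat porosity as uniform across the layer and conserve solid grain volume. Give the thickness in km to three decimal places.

Porosity at 3.4 km: phi = 0.47·exp(−0.221×3.4) = 0.2217
Solid-volume conservation: h(1−phi) = h₀(1−phi₀) ⇒ h = h₀·(1−phi₀)/(1−phi)
h = 0.139 × (1 − 0.47)/(1 − 0.2217) = 0.139 × 0.6810 = 0.0947 km

0.095 km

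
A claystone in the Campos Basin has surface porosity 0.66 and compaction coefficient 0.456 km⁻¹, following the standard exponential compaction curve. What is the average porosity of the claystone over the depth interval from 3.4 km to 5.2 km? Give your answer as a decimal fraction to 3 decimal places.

0.096

⟨n⟩ = (1/(Z₂−Z₁)) ∫ n₀ e^(−kZ) dZ = n₀·(e^(−k·Z₁) − e^(−k·Z₂)) / (k·(Z₂−Z₁))
e^(−0.456×3.4) = 0.2122; e^(−0.456×5.2) = 0.0934
⟨n⟩ = 0.66 × (0.2122 − 0.0934) / (0.456 × 1.8) = 0.66 × 0.1447 = 0.0955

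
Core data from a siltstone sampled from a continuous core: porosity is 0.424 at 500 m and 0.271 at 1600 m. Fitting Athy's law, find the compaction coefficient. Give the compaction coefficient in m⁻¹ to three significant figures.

0.000407 m⁻¹

Working in km (1 km = 1000 m; k in km⁻¹ = k in m⁻¹ × 1000):
Athy: n(d) = n₀ e^(−kd) ⇒ n₁/n₂ = e^{k(d₂−d₁)} ⇒ k = ln(n₁/n₂)/(d₂−d₁)
k = ln(0.424/0.271) / (1.6 − 0.5) = ln(1.565) / 1.1 = 0.4476 / 1.1 = 0.4069 km⁻¹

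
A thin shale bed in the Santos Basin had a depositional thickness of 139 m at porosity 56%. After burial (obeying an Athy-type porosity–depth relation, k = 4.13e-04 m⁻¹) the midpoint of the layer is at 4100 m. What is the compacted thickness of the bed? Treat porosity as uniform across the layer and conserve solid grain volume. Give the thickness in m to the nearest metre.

68 m

Working in km (1 km = 1000 m; k in km⁻¹ = k in m⁻¹ × 1000):
Porosity at 4.1 km: φ = 0.56·exp(−0.413×4.1) = 0.1030
Solid-volume conservation: h(1−φ) = h₀(1−φ₀) ⇒ h = h₀·(1−φ₀)/(1−φ)
h = 0.139 × (1 − 0.56)/(1 − 0.1030) = 0.139 × 0.4905 = 0.0682 km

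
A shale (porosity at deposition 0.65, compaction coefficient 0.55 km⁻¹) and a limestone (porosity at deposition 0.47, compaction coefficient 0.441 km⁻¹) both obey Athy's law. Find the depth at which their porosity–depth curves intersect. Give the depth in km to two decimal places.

Set n₀ₐ e^(−βₐd) = n₀ᵦ e^(−βᵦd) ⇒ ln(n₀ₐ/n₀ᵦ) = (βₐ − βᵦ)·d
d = ln(0.65/0.47) / (0.55 − 0.441) = 0.3242 / 0.109 = 2.975 km

2.97 km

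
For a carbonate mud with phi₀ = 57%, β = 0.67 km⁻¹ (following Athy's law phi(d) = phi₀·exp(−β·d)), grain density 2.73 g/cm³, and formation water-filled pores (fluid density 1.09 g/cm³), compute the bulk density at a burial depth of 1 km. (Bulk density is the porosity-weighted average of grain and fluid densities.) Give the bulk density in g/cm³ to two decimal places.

Porosity at depth: phi = 0.57·exp(−0.67×1) = 0.57×0.5117 = 0.2917
Bulk density: ρ_b = (1−phi)ρ_g + phi·ρ_f = 0.7083×2.73 + 0.2917×1.09
       = 1.934 + 0.318 = 2.252 g/cm³

2.25 g/cm³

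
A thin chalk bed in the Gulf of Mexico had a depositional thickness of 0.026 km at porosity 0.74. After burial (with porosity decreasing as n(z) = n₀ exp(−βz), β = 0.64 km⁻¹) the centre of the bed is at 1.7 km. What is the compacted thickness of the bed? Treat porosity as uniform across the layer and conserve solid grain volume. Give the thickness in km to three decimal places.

Porosity at 1.7 km: n = 0.74·exp(−0.64×1.7) = 0.2493
Solid-volume conservation: h(1−n) = h₀(1−n₀) ⇒ h = h₀·(1−n₀)/(1−n)
h = 0.026 × (1 − 0.74)/(1 − 0.2493) = 0.026 × 0.3463 = 0.0090 km

0.009 km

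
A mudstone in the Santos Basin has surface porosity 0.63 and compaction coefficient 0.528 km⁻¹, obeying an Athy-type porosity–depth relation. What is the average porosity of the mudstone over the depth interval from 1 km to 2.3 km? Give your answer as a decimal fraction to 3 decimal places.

0.269

⟨phi⟩ = (1/(Z₂−Z₁)) ∫ phi₀ e^(−βZ) dZ = phi₀·(e^(−β·Z₁) − e^(−β·Z₂)) / (β·(Z₂−Z₁))
e^(−0.528×1) = 0.5898; e^(−0.528×2.3) = 0.2969
⟨phi⟩ = 0.63 × (0.5898 − 0.2969) / (0.528 × 1.3) = 0.63 × 0.4267 = 0.2688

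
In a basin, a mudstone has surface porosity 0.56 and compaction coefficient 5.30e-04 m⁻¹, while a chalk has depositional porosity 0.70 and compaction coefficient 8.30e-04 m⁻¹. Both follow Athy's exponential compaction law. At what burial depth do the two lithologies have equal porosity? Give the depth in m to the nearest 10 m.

740 m

Working in km (1 km = 1000 m; c in km⁻¹ = c in m⁻¹ × 1000):
Set phi₀ₐ e^(−cₐd) = phi₀ᵦ e^(−cᵦd) ⇒ ln(phi₀ₐ/phi₀ᵦ) = (cₐ − cᵦ)·d
d = ln(0.56/0.7) / (0.53 − 0.83) = -0.2231 / -0.3 = 0.744 km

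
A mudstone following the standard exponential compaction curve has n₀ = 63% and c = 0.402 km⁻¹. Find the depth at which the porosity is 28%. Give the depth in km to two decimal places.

Invert Athy's law: z = ln(n₀/n) / c
z = ln(0.63/0.28) / 0.402 = ln(2.25) / 0.402 = 0.8109 / 0.402 = 2.017 km

2.02 km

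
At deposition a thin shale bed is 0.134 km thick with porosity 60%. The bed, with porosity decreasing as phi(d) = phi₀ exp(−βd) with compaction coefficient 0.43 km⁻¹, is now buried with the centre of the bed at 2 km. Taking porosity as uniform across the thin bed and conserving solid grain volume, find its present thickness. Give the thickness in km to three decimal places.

0.072 km

Porosity at 2 km: phi = 0.6·exp(−0.43×2) = 0.2539
Solid-volume conservation: h(1−phi) = h₀(1−phi₀) ⇒ h = h₀·(1−phi₀)/(1−phi)
h = 0.134 × (1 − 0.6)/(1 − 0.2539) = 0.134 × 0.5361 = 0.0718 km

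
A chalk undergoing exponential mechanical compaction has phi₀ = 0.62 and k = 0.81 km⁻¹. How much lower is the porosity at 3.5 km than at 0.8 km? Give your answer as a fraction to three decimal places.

0.288

phi(0.8) = 0.62·e^(−0.81×0.8) = 0.3243
phi(3.5) = 0.62·e^(−0.81×3.5) = 0.0364
Δphi = 0.3243 − 0.0364 = 0.2879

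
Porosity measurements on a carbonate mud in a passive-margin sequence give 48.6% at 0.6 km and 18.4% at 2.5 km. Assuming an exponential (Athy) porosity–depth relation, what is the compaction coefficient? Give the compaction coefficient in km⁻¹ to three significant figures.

Athy: φ(z) = φ₀ e^(−βz) ⇒ φ₁/φ₂ = e^{β(z₂−z₁)} ⇒ β = ln(φ₁/φ₂)/(z₂−z₁)
β = ln(0.486/0.184) / (2.5 − 0.6) = ln(2.641) / 1.9 = 0.9713 / 1.9 = 0.5112 km⁻¹

0.511 km⁻¹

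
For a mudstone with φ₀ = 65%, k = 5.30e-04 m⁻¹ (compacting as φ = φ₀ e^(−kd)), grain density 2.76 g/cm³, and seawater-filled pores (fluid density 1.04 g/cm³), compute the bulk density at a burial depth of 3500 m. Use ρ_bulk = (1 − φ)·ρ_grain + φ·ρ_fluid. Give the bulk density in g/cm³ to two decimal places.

2.59 g/cm³

Working in km (1 km = 1000 m; k in km⁻¹ = k in m⁻¹ × 1000):
Porosity at depth: φ = 0.65·exp(−0.53×3.5) = 0.65×0.1565 = 0.1017
Bulk density: ρ_b = (1−φ)ρ_g + φ·ρ_f = 0.8983×2.76 + 0.1017×1.04
       = 2.479 + 0.106 = 2.585 g/cm³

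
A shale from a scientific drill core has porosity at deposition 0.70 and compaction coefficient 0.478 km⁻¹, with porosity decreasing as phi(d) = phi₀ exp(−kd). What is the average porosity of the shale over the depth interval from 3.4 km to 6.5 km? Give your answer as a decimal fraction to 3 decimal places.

0.072

⟨phi⟩ = (1/(d₂−d₁)) ∫ phi₀ e^(−kd) dd = phi₀·(e^(−k·d₁) − e^(−k·d₂)) / (k·(d₂−d₁))
e^(−0.478×3.4) = 0.1969; e^(−0.478×6.5) = 0.0447
⟨phi⟩ = 0.7 × (0.1969 − 0.0447) / (0.478 × 3.1) = 0.7 × 0.1027 = 0.0719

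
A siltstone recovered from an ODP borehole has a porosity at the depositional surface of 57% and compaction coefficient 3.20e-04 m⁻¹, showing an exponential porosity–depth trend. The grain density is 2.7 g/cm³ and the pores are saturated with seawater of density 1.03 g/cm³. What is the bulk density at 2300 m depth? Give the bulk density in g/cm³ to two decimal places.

Working in km (1 km = 1000 m; k in km⁻¹ = k in m⁻¹ × 1000):
Porosity at depth: n = 0.57·exp(−0.32×2.3) = 0.57×0.4790 = 0.2730
Bulk density: ρ_b = (1−n)ρ_g + n·ρ_f = 0.7270×2.7 + 0.2730×1.03
       = 1.963 + 0.281 = 2.244 g/cm³

2.24 g/cm³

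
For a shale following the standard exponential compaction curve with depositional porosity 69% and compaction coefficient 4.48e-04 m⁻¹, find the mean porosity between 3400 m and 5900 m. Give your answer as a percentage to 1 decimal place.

Working in km (1 km = 1000 m; β in km⁻¹ = β in m⁻¹ × 1000):
⟨phi⟩ = (1/(d₂−d₁)) ∫ phi₀ e^(−βd) dd = phi₀·(e^(−β·d₁) − e^(−β·d₂)) / (β·(d₂−d₁))
e^(−0.448×3.4) = 0.2180; e^(−0.448×5.9) = 0.0711
⟨phi⟩ = 0.69 × (0.2180 − 0.0711) / (0.448 × 2.5) = 0.69 × 0.1311 = 0.0905

9.0%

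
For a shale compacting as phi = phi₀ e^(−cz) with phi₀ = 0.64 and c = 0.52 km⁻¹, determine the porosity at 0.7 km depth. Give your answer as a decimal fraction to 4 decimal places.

0.4447

phi = phi₀·exp(−c·z) = 0.64 × exp(−0.52 × 0.7) = 0.64 × exp(−0.364)
  = 0.64 × 0.6949 = 0.4447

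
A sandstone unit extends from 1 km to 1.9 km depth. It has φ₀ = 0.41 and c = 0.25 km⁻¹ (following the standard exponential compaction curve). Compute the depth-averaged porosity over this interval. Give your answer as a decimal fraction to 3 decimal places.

0.286

⟨φ⟩ = (1/(Z₂−Z₁)) ∫ φ₀ e^(−cZ) dZ = φ₀·(e^(−c·Z₁) − e^(−c·Z₂)) / (c·(Z₂−Z₁))
e^(−0.25×1) = 0.7788; e^(−0.25×1.9) = 0.6219
⟨φ⟩ = 0.41 × (0.7788 − 0.6219) / (0.25 × 0.9) = 0.41 × 0.6974 = 0.2859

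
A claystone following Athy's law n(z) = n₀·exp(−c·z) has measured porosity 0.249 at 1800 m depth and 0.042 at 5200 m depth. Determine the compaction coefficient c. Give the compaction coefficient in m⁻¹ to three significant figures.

Working in km (1 km = 1000 m; c in km⁻¹ = c in m⁻¹ × 1000):
Athy: n(z) = n₀ e^(−cz) ⇒ n₁/n₂ = e^{c(z₂−z₁)} ⇒ c = ln(n₁/n₂)/(z₂−z₁)
c = ln(0.249/0.042) / (5.2 − 1.8) = ln(5.929) / 3.4 = 1.7798 / 3.4 = 0.5235 km⁻¹

0.000523 m⁻¹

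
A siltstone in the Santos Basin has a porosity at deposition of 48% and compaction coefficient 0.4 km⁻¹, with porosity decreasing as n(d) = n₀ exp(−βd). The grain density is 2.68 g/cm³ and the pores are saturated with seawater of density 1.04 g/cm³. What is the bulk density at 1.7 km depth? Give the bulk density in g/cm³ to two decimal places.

Porosity at depth: n = 0.48·exp(−0.4×1.7) = 0.48×0.5066 = 0.2432
Bulk density: ρ_b = (1−n)ρ_g + n·ρ_f = 0.7568×2.68 + 0.2432×1.04
       = 2.028 + 0.253 = 2.281 g/cm³

2.28 g/cm³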